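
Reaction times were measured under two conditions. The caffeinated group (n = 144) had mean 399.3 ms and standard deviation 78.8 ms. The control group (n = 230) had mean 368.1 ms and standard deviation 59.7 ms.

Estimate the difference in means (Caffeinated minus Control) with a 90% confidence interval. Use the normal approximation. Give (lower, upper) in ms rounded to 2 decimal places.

Standard errors of each mean: 78.8/√144 = 6.5667 and 59.7/√230 = 3.9365.
SE(x̄₁ − x̄₂) = √(6.5667² + 3.9365²) = 7.6562 for independent samples with unequal variances.
With z* = 1.645, the margin is 1.645 × 7.6562 = 12.5944.
x̄₁ − x̄₂ = 399.3 − 368.1 = 31.2000; the interval is 31.2000 ± 12.5944 = (18.61, 43.79).

(18.61, 43.79)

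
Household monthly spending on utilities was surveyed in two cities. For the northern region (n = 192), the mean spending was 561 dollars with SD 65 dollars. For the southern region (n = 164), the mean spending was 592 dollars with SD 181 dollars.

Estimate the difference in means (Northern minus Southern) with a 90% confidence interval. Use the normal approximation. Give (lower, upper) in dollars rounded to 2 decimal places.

(-55.50, -6.50)

Standard errors of each mean: 65/√192 = 4.6910 and 181/√164 = 14.1337.
SE(x̄₁ − x̄₂) = √(4.6910² + 14.1337²) = 14.8918 for independent samples with unequal variances.
With z* = 1.645, the margin is 1.645 × 14.8918 = 24.4970.
x̄₁ − x̄₂ = 561 − 592 = -31.0000; the interval is -31.0000 ± 24.4970 = (-55.50, -6.50).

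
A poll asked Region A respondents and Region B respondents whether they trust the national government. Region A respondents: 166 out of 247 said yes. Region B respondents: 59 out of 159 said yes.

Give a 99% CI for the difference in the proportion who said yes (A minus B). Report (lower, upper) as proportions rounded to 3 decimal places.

First, p̂₁ = 166/247 = 0.6721; p̂₂ = 59/159 = 0.3711.
The two standard errors are √(0.6721×0.3279/247) = 0.02987 and √(0.3711×0.6289/159) = 0.03831.
Because the samples are independent, SE_diff = √(0.02987² + 0.03831²) = 0.04858.
Using z* = 2.576 for 99%, ME = 2.576 × 0.04858 = 0.12514.
p̂₁ − p̂₂ = 0.3010; interval 0.3010 ± 0.12514 gives (0.176, 0.426).

(0.176, 0.426)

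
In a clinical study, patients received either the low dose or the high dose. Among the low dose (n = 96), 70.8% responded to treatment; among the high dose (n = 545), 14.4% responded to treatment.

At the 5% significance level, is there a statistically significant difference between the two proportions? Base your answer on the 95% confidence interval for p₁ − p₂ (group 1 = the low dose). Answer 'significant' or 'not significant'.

significant

SE₁ = √(p̂₁(1−p̂₁)/n₁) = √(0.7080·0.2920/96) = 0.04641; SE₂ = √(0.1440·0.8560/545) = 0.01504.
Independent samples: SE of the difference = √(SE₁² + SE₂²) = √(0.0021538881 + 0.0002262016) = 0.04879.
z* for 95% confidence is 1.960, so the margin of error is 1.960 × 0.04879 = 0.09563.
Point estimate p̂₁ − p̂₂ = 0.7080 − 0.1440 = 0.5640.
0.5640 ± 0.09563 → (0.46837, 0.65963).
The interval (0.46837, 0.65963) does not contain 0, so the difference is significant.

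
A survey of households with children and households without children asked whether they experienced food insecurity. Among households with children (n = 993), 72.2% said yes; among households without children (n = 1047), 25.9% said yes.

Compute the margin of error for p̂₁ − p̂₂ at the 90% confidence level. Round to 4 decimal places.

The two standard errors are √(0.7220×0.2780/993) = 0.01422 and √(0.2590×0.7410/1047) = 0.01354.
Because the samples are independent, SE_diff = √(0.01422² + 0.01354²) = 0.01964.
Using z* = 1.645 for 90%, ME = 1.645 × 0.01964 = 0.03231.

0.0323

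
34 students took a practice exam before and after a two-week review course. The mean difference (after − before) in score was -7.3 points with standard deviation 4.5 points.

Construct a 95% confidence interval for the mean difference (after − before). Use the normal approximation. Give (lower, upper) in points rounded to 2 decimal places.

Paired design: SE = s_d/√n = 4.5/√34 = 0.7717.
z* = 1.960; margin of error = 1.960 × 0.7717 = 1.5125.
-7.3 ± 1.5125 → (-8.81, -5.79).

(-8.81, -5.79)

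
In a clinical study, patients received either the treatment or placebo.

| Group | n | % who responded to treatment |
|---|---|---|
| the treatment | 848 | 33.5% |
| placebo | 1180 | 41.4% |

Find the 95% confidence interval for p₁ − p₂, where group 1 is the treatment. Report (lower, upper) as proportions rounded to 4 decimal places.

(-0.1214, -0.0366)

Each SE is √(p̂(1−p̂)/n): √(0.3350·0.6650/848) = 0.01621 and √(0.4140·0.5860/1180) = 0.01434.
SE(p̂₁ − p̂₂) = √(SE₁² + SE₂²) = √(0.0002627641 + 0.0002056356) = 0.02164, since the two samples are independent.
At 95% confidence z* = 1.960; margin = 1.960 × 0.02164 = 0.04241.
The difference is 0.3350 − 0.4140 = -0.0790, so the interval is -0.0790 ± 0.04241 = (-0.1214, -0.0366).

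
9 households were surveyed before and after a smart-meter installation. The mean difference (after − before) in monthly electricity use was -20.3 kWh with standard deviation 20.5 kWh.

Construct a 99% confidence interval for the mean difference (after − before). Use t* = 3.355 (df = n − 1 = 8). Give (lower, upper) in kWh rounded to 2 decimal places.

(-43.23, 2.63)

Paired design: SE = s_d/√n = 20.5/√9 = 6.8333.
t* = 3.355; margin of error = 3.355 × 6.8333 = 22.9257.
-20.3 ± 22.9257 → (-43.23, 2.63).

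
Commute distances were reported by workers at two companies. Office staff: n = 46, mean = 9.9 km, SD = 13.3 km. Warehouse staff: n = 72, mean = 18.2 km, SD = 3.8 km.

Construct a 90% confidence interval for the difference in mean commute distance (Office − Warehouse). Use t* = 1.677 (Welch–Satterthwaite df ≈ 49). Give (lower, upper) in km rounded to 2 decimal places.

Per-group SEs: s₁/√n₁ = 13.3/√46 = 1.9610, s₂/√n₂ = 3.8/√72 = 0.4478.
Unpooled SE of the difference: √(3.845521 + 0.20052484) = 2.0115.
Margin of error = t* · SE = 1.677 × 2.0115 = 3.3733.
x̄₁ − x̄₂ = 9.9 − 18.2 = -8.3000.
CI: -8.3000 ± 3.3733 = (-11.67, -4.93).

(-11.67, -4.93)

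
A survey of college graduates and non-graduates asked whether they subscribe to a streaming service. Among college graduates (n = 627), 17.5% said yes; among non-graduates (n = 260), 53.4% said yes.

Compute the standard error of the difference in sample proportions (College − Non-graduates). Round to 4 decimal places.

Each SE is √(p̂(1−p̂)/n): √(0.1750·0.8250/627) = 0.01517 and √(0.5340·0.4660/260) = 0.03094.
SE(p̂₁ − p̂₂) = √(SE₁² + SE₂²) = √(0.0002301289 + 0.0009572836) = 0.03446, since the two samples are independent.

0.0345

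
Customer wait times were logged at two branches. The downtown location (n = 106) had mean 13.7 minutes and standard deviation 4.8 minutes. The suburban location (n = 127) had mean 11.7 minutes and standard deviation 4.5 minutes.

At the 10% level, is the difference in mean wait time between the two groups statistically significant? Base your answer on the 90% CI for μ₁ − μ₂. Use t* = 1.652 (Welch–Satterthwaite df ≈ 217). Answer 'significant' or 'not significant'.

significant

Standard errors of each mean: 4.8/√106 = 0.4662 and 4.5/√127 = 0.3993.
SE(x̄₁ − x̄₂) = √(0.4662² + 0.3993²) = 0.6138 for independent samples with unequal variances.
With t* = 1.652, the margin is 1.652 × 0.6138 = 1.0140.
x̄₁ − x̄₂ = 13.7 − 11.7 = 2.0000; the interval is 2.0000 ± 1.0140 = (0.9860, 3.0140).
The interval (0.9860, 3.0140) does not contain 0, so the difference is significant.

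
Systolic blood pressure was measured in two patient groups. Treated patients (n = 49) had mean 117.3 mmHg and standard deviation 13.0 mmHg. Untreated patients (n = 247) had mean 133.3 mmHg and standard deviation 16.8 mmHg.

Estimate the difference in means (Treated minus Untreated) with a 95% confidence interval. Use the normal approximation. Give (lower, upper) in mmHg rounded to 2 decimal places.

(-20.20, -11.80)

Standard errors of each mean: 13.0/√49 = 1.8571 and 16.8/√247 = 1.0690.
SE(x̄₁ − x̄₂) = √(1.8571² + 1.0690²) = 2.1428 for independent samples with unequal variances.
With z* = 1.960, the margin is 1.960 × 2.1428 = 4.1999.
x̄₁ − x̄₂ = 117.3 − 133.3 = -16.0000; the interval is -16.0000 ± 4.1999 = (-20.20, -11.80).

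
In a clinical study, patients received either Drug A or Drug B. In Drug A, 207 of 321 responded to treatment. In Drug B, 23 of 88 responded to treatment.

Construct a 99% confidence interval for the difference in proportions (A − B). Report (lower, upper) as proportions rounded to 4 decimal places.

Sample proportions: 207/321 = 0.6449, 23/88 = 0.2614.
Each SE is √(p̂(1−p̂)/n): √(0.6449·0.3551/321) = 0.02671 and √(0.2614·0.7386/88) = 0.04684.
SE(p̂₁ − p̂₂) = √(SE₁² + SE₂²) = √(0.0007134241 + 0.0021939856) = 0.05392, since the two samples are independent.
At 99% confidence z* = 2.576; margin = 2.576 × 0.05392 = 0.13890.
The difference is 0.6449 − 0.2614 = 0.3835, so the interval is 0.3835 ± 0.13890 = (0.2446, 0.5224).

(0.2446, 0.5224)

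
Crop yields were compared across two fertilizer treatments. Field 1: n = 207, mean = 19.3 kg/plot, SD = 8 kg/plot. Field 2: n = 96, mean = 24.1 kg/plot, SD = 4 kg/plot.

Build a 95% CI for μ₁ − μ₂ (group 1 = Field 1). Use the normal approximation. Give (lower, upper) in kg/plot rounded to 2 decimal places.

(-6.15, -3.45)

Per-group SEs: s₁/√n₁ = 8/√207 = 0.5560, s₂/√n₂ = 4/√96 = 0.4082.
Unpooled SE of the difference: √(0.309136 + 0.16662724) = 0.6898.
Margin of error = z* · SE = 1.960 × 0.6898 = 1.3520.
x̄₁ − x̄₂ = 19.3 − 24.1 = -4.8000.
CI: -4.8000 ± 1.3520 = (-6.15, -3.45).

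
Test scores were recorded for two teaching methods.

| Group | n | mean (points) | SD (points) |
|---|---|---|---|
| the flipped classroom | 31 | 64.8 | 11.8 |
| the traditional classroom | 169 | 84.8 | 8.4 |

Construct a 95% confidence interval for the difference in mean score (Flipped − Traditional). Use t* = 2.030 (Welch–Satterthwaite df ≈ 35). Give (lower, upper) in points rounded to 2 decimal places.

(-24.50, -15.50)

Standard errors of each mean: 11.8/√31 = 2.1193 and 8.4/√169 = 0.6462.
SE(x̄₁ − x̄₂) = √(2.1193² + 0.6462²) = 2.2156 for independent samples with unequal variances.
With t* = 2.030, the margin is 2.030 × 2.2156 = 4.4977.
x̄₁ − x̄₂ = 64.8 − 84.8 = -20.0000; the interval is -20.0000 ± 4.4977 = (-24.50, -15.50).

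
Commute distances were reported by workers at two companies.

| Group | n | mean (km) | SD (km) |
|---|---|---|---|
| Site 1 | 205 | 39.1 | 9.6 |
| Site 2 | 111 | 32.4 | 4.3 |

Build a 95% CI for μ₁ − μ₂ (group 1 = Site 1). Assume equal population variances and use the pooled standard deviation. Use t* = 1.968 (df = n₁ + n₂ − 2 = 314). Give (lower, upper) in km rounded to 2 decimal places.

(4.81, 8.59)

s_p = √[((n₁−1)s₁² + (n₂−1)s₂²)/(n₁+n₂−2)] = √[(204·9.6² + 110·4.3²)/314] = 8.1457.
SE = 8.1457·√(1/205 + 1/111) = 0.9599.
With t* = 1.968, margin = 1.968 × 0.9599 = 1.8891.
x̄₁ − x̄₂ = 39.1 − 32.4 = 6.7000; interval 6.7000 ± 1.8891 = (4.81, 8.59).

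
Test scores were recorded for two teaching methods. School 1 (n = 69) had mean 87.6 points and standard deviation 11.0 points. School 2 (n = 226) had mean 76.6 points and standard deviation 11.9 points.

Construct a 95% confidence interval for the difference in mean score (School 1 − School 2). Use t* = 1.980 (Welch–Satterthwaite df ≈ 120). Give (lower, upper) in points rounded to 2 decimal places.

Per-group SEs: s₁/√n₁ = 11.0/√69 = 1.3242, s₂/√n₂ = 11.9/√226 = 0.7916.
Unpooled SE of the difference: √(1.75350564 + 0.62663056) = 1.5428.
Margin of error = t* · SE = 1.980 × 1.5428 = 3.0547.
x̄₁ − x̄₂ = 87.6 − 76.6 = 11.0000.
CI: 11.0000 ± 3.0547 = (7.95, 14.05).

(7.95, 14.05)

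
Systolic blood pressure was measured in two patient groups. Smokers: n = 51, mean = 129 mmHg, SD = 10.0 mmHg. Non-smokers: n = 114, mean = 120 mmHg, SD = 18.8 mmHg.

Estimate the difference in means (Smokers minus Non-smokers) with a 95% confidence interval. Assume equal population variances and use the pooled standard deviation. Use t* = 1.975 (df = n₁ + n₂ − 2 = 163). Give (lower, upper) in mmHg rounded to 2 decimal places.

(3.48, 14.52)

Pooled variance s_p² = [50·10.0² + 113·18.8²] / (51+114−2) = 275.6977, so s_p = 16.6041.
SE_diff = s_p·√(1/n₁ + 1/n₂) = 16.6041·√(1/51 + 1/114) = 2.7972.
t* = 1.975; margin = 1.975 × 2.7972 = 5.5245.
Difference = 129 − 120 = 9.0000.
9.0000 ± 5.5245 → (3.48, 14.52).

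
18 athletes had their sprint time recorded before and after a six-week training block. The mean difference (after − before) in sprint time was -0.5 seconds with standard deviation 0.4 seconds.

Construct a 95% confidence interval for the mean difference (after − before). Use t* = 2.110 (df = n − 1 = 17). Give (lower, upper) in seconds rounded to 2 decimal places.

Paired design: SE = s_d/√n = 0.4/√18 = 0.0943.
t* = 2.110; margin of error = 2.110 × 0.0943 = 0.1990.
-0.5 ± 0.1990 → (-0.70, -0.30).

(-0.70, -0.30)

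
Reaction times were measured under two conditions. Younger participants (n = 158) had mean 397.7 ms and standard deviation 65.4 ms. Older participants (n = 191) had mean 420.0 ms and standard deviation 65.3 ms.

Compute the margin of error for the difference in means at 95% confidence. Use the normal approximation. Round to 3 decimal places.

13.775

SE₁ = s₁/√n₁ = 65.4/√158 = 5.2029; SE₂ = 65.3/√191 = 4.7249.
Independent samples, unequal variances: SE_diff = √(SE₁² + SE₂²) = √(27.07016841 + 22.32468001) = 7.0281.
z* = 1.960, so margin of error = 1.960 × 7.0281 = 13.7751.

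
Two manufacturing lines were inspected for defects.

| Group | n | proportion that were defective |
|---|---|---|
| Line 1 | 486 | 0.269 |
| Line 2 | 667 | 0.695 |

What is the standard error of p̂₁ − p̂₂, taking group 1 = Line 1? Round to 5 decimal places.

The two standard errors are √(0.2690×0.7310/486) = 0.02011 and √(0.6950×0.3050/667) = 0.01783.
Because the samples are independent, SE_diff = √(0.02011² + 0.01783²) = 0.02688.

0.02688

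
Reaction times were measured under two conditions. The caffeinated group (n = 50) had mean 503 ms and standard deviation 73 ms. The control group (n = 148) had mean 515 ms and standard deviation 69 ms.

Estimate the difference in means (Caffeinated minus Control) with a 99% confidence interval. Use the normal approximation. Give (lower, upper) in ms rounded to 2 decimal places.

(-42.34, 18.34)

Per-group SEs: s₁/√n₁ = 73/√50 = 10.3238, s₂/√n₂ = 69/√148 = 5.6718.
Unpooled SE of the difference: √(106.58084644 + 32.16931524) = 11.7792.
Margin of error = z* · SE = 2.576 × 11.7792 = 30.3432.
x̄₁ − x̄₂ = 503 − 515 = -12.0000.
CI: -12.0000 ± 30.3432 = (-42.34, 18.34).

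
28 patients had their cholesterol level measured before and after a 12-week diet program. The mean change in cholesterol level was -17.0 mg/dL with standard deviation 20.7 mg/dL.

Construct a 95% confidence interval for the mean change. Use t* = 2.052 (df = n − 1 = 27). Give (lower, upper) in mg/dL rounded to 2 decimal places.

(-25.03, -8.97)

This is a matched-pairs design, so SE = s_d/√n = 20.7/√28 = 3.9119.
Margin = 2.052 × 3.9119 = 8.0272; the interval is -17.0 ± 8.0272 = (-25.03, -8.97).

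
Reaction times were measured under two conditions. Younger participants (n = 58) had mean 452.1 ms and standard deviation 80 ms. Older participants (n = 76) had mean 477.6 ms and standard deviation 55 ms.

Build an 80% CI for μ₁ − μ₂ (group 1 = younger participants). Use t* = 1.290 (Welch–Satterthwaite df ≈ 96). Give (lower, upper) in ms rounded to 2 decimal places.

(-41.31, -9.69)

SE₁ = s₁/√n₁ = 80/√58 = 10.5045; SE₂ = 55/√76 = 6.3089.
Independent samples, unequal variances: SE_diff = √(SE₁² + SE₂²) = √(110.34452025 + 39.80221921) = 12.2534.
t* = 1.290, so margin of error = 1.290 × 12.2534 = 15.8069.
Difference in means = 452.1 − 477.6 = -25.5000.
-25.5000 ± 15.8069 → (-41.31, -9.69).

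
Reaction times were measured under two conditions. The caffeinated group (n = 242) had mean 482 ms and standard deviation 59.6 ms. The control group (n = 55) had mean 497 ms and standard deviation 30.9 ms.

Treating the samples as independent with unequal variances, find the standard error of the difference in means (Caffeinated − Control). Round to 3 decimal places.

5.660

Per-group SEs: s₁/√n₁ = 59.6/√242 = 3.8312, s₂/√n₂ = 30.9/√55 = 4.1666.
Unpooled SE of the difference: √(14.67809344 + 17.36055556) = 5.6603.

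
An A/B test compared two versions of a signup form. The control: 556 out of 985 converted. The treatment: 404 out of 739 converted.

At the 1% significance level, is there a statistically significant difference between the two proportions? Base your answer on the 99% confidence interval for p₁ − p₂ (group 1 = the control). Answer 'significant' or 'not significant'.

First, p̂₁ = 556/985 = 0.5645; p̂₂ = 404/739 = 0.5467.
The two standard errors are √(0.5645×0.4355/985) = 0.01580 and √(0.5467×0.4533/739) = 0.01831.
Because the samples are independent, SE_diff = √(0.01580² + 0.01831²) = 0.02418.
Using z* = 2.576 for 99%, ME = 2.576 × 0.02418 = 0.06229.
p̂₁ − p̂₂ = 0.0178; interval 0.0178 ± 0.06229 gives (-0.04449, 0.08009).
The interval (-0.04449, 0.08009) contains 0, so the difference is not significant.

not significant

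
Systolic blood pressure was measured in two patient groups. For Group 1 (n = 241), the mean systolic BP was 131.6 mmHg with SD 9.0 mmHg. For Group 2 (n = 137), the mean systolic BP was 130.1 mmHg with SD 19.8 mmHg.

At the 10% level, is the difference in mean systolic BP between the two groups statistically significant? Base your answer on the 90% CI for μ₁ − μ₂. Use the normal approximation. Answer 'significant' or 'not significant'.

SE₁ = s₁/√n₁ = 9.0/√241 = 0.5797; SE₂ = 19.8/√137 = 1.6916.
Independent samples, unequal variances: SE_diff = √(SE₁² + SE₂²) = √(0.33605209 + 2.86151056) = 1.7882.
z* = 1.645, so margin of error = 1.645 × 1.7882 = 2.9416.
Difference in means = 131.6 − 130.1 = 1.5000.
1.5000 ± 2.9416 → (-1.4416, 4.4416).
The interval (-1.4416, 4.4416) contains 0, so the difference is not significant.

not significant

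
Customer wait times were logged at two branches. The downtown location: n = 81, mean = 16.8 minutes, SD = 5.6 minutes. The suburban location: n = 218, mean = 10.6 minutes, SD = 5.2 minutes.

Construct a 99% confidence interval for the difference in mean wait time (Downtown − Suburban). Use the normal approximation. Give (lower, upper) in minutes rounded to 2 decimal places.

(4.36, 8.04)

SE₁ = s₁/√n₁ = 5.6/√81 = 0.6222; SE₂ = 5.2/√218 = 0.3522.
Independent samples, unequal variances: SE_diff = √(SE₁² + SE₂²) = √(0.38713284 + 0.12404484) = 0.7150.
z* = 2.576, so margin of error = 2.576 × 0.7150 = 1.8418.
Difference in means = 16.8 − 10.6 = 6.2000.
6.2000 ± 1.8418 → (4.36, 8.04).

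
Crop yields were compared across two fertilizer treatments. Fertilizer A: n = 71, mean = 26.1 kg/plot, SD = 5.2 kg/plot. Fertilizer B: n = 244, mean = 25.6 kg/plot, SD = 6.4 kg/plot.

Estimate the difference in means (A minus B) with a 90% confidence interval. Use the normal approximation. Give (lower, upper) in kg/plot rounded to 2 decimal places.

(-0.72, 1.72)

SE₁ = s₁/√n₁ = 5.2/√71 = 0.6171; SE₂ = 6.4/√244 = 0.4097.
Independent samples, unequal variances: SE_diff = √(SE₁² + SE₂²) = √(0.38081241 + 0.16785409) = 0.7407.
z* = 1.645, so margin of error = 1.645 × 0.7407 = 1.2185.
Difference in means = 26.1 − 25.6 = 0.5000.
0.5000 ± 1.2185 → (-0.72, 1.72).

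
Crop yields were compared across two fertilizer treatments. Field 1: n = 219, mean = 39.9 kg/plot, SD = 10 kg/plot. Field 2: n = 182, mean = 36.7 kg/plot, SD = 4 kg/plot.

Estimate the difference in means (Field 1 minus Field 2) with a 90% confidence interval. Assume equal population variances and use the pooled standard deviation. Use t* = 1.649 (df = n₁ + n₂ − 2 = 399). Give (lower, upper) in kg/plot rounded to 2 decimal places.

(1.90, 4.50)

Pooled variance s_p² = [218·10² + 181·4²] / (219+182−2) = 61.8947, so s_p = 7.8673.
SE_diff = s_p·√(1/n₁ + 1/n₂) = 7.8673·√(1/219 + 1/182) = 0.7891.
t* = 1.649; margin = 1.649 × 0.7891 = 1.3012.
Difference = 39.9 − 36.7 = 3.2000.
3.2000 ± 1.3012 → (1.90, 4.50).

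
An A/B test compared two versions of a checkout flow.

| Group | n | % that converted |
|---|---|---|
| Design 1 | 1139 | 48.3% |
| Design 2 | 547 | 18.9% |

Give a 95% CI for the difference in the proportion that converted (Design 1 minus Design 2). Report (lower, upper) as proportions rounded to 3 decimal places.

The two standard errors are √(0.4830×0.5170/1139) = 0.01481 and √(0.1890×0.8110/547) = 0.01674.
Because the samples are independent, SE_diff = √(0.01481² + 0.01674²) = 0.02235.
Using z* = 1.960 for 95%, ME = 1.960 × 0.02235 = 0.04381.
p̂₁ − p̂₂ = 0.2940; interval 0.2940 ± 0.04381 gives (0.250, 0.338).

(0.250, 0.338)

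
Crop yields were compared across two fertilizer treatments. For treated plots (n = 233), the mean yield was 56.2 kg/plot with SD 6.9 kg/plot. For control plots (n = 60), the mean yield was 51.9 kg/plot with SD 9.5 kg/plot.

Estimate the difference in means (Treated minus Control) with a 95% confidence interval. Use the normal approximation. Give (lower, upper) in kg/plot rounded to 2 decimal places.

Per-group SEs: s₁/√n₁ = 6.9/√233 = 0.4520, s₂/√n₂ = 9.5/√60 = 1.2264.
Unpooled SE of the difference: √(0.204304 + 1.50405696) = 1.3070.
Margin of error = z* · SE = 1.960 × 1.3070 = 2.5617.
x̄₁ − x̄₂ = 56.2 − 51.9 = 4.3000.
CI: 4.3000 ± 2.5617 = (1.74, 6.86).

(1.74, 6.86)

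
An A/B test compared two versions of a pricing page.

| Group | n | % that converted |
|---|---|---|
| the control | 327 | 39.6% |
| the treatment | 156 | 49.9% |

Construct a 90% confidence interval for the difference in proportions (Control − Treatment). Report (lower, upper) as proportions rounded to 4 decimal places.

(-0.1825, -0.0235)

The two standard errors are √(0.3960×0.6040/327) = 0.02705 and √(0.4990×0.5010/156) = 0.04003.
Because the samples are independent, SE_diff = √(0.02705² + 0.04003²) = 0.04831.
Using z* = 1.645 for 90%, ME = 1.645 × 0.04831 = 0.07947.
p̂₁ − p̂₂ = -0.1030; interval -0.1030 ± 0.07947 gives (-0.1825, -0.0235).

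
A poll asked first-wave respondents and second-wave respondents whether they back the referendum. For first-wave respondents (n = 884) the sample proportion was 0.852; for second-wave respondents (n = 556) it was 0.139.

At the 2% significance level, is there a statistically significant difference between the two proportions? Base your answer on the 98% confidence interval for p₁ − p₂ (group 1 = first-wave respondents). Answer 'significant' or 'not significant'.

significant

SE₁ = √(p̂₁(1−p̂₁)/n₁) = √(0.8520·0.1480/884) = 0.01194; SE₂ = √(0.1390·0.8610/556) = 0.01467.
Independent samples: SE of the difference = √(SE₁² + SE₂²) = √(0.0001425636 + 0.0002152089) = 0.01891.
z* for 98% confidence is 2.326, so the margin of error is 2.326 × 0.01891 = 0.04398.
Point estimate p̂₁ − p̂₂ = 0.8520 − 0.1390 = 0.7130.
0.7130 ± 0.04398 → (0.66902, 0.75698).
The interval (0.66902, 0.75698) does not contain 0, so the difference is significant.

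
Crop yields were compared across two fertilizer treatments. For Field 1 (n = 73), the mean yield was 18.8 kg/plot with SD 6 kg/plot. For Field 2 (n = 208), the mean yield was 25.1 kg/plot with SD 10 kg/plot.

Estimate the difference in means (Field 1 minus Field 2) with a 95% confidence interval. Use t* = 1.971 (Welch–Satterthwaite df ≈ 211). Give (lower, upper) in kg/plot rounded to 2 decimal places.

(-8.25, -4.35)

Per-group SEs: s₁/√n₁ = 6/√73 = 0.7022, s₂/√n₂ = 10/√208 = 0.6934.
Unpooled SE of the difference: √(0.49308484 + 0.48080356) = 0.9869.
Margin of error = t* · SE = 1.971 × 0.9869 = 1.9452.
x̄₁ − x̄₂ = 18.8 − 25.1 = -6.3000.
CI: -6.3000 ± 1.9452 = (-8.25, -4.35).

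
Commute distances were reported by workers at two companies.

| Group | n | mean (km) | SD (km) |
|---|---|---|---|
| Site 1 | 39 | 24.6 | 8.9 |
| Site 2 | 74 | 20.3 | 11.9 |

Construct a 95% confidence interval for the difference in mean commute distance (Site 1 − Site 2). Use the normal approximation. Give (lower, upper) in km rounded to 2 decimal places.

Standard errors of each mean: 8.9/√39 = 1.4251 and 11.9/√74 = 1.3833.
SE(x̄₁ − x̄₂) = √(1.4251² + 1.3833²) = 1.9861 for independent samples with unequal variances.
With z* = 1.960, the margin is 1.960 × 1.9861 = 3.8928.
x̄₁ − x̄₂ = 24.6 − 20.3 = 4.3000; the interval is 4.3000 ± 3.8928 = (0.41, 8.19).

(0.41, 8.19)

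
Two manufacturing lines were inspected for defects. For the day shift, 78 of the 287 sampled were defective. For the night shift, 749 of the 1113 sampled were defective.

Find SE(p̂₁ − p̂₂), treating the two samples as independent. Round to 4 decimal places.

0.0298

First, p̂₁ = 78/287 = 0.2718; p̂₂ = 749/1113 = 0.6730.
The two standard errors are √(0.2718×0.7282/287) = 0.02626 and √(0.6730×0.3270/1113) = 0.01406.
Because the samples are independent, SE_diff = √(0.02626² + 0.01406²) = 0.02979.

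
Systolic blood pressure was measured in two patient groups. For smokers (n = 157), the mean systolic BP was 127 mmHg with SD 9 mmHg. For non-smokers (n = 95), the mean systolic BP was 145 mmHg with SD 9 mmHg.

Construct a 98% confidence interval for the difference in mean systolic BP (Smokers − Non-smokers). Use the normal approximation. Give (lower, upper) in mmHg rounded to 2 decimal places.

(-20.72, -15.28)

Standard errors of each mean: 9/√157 = 0.7183 and 9/√95 = 0.9234.
SE(x̄₁ − x̄₂) = √(0.7183² + 0.9234²) = 1.1699 for independent samples with unequal variances.
With z* = 2.326, the margin is 2.326 × 1.1699 = 2.7212.
x̄₁ − x̄₂ = 127 − 145 = -18.0000; the interval is -18.0000 ± 2.7212 = (-20.72, -15.28).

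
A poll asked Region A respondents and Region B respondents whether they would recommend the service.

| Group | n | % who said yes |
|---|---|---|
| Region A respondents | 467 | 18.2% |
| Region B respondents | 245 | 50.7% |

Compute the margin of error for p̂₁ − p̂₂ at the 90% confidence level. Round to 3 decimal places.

Each SE is √(p̂(1−p̂)/n): √(0.1820·0.8180/467) = 0.01785 and √(0.5070·0.4930/245) = 0.03194.
SE(p̂₁ − p̂₂) = √(SE₁² + SE₂²) = √(0.0003186225 + 0.0010201636) = 0.03659, since the two samples are independent.
At 90% confidence z* = 1.645; margin = 1.645 × 0.03659 = 0.06019.

0.060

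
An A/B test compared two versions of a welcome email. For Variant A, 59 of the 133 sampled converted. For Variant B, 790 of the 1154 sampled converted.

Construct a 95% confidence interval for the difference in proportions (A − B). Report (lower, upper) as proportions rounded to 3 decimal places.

(-0.330, -0.152)

Sample proportions: 59/133 = 0.4436, 790/1154 = 0.6846.
Each SE is √(p̂(1−p̂)/n): √(0.4436·0.5564/133) = 0.04308 and √(0.6846·0.3154/1154) = 0.01368.
SE(p̂₁ − p̂₂) = √(SE₁² + SE₂²) = √(0.0018558864 + 0.0001871424) = 0.04520, since the two samples are independent.
At 95% confidence z* = 1.960; margin = 1.960 × 0.04520 = 0.08859.
The difference is 0.4436 − 0.6846 = -0.2410, so the interval is -0.2410 ± 0.08859 = (-0.330, -0.152).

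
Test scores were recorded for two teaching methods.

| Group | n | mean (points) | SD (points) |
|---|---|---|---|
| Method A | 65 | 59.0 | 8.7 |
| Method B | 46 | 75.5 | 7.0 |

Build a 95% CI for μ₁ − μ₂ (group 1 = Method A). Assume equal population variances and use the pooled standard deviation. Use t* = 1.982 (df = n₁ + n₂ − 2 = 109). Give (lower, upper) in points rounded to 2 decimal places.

(-19.57, -13.43)

s_p = √[((n₁−1)s₁² + (n₂−1)s₂²)/(n₁+n₂−2)] = √[(64·8.7² + 45·7.0²)/109] = 8.0418.
SE = 8.0418·√(1/65 + 1/46) = 1.5495.
With t* = 1.982, margin = 1.982 × 1.5495 = 3.0711.
x̄₁ − x̄₂ = 59.0 − 75.5 = -16.5000; interval -16.5000 ± 3.0711 = (-19.57, -13.43).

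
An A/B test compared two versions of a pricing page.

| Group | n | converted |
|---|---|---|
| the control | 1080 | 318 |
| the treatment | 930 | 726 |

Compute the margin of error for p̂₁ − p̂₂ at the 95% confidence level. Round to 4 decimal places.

0.0380

p̂₁ = 318/1080 = 0.2944 and p̂₂ = 726/930 = 0.7806.
SE₁ = √(p̂₁(1−p̂₁)/n₁) = √(0.2944·0.7056/1080) = 0.01387; SE₂ = √(0.7806·0.2194/930) = 0.01357.
Independent samples: SE of the difference = √(SE₁² + SE₂²) = √(0.0001923769 + 0.0001841449) = 0.01940.
z* for 95% confidence is 1.960, so the margin of error is 1.960 × 0.01940 = 0.03802.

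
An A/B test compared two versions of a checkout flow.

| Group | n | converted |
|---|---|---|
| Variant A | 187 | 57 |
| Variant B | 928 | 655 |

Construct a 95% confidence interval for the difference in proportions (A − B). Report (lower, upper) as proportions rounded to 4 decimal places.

Sample proportions: 57/187 = 0.3048, 655/928 = 0.7058.
Each SE is √(p̂(1−p̂)/n): √(0.3048·0.6952/187) = 0.03366 and √(0.7058·0.2942/928) = 0.01496.
SE(p̂₁ − p̂₂) = √(SE₁² + SE₂²) = √(0.0011329956 + 0.0002238016) = 0.03683, since the two samples are independent.
At 95% confidence z* = 1.960; margin = 1.960 × 0.03683 = 0.07219.
The difference is 0.3048 − 0.7058 = -0.4010, so the interval is -0.4010 ± 0.07219 = (-0.4732, -0.3288).

(-0.4732, -0.3288)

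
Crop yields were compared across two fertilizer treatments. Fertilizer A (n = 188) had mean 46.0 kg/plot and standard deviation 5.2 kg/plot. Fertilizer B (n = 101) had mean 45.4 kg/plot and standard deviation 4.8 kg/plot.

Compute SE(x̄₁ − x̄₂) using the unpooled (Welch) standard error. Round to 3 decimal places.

Standard errors of each mean: 5.2/√188 = 0.3792 and 4.8/√101 = 0.4776.
SE(x̄₁ − x̄₂) = √(0.3792² + 0.4776²) = 0.6098 for independent samples with unequal variances.

0.610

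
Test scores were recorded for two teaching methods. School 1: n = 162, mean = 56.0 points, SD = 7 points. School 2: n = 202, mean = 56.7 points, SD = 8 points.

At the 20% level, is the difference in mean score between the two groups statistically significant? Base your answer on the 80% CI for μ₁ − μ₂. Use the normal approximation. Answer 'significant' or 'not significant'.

Standard errors of each mean: 7/√162 = 0.5500 and 8/√202 = 0.5629.
SE(x̄₁ − x̄₂) = √(0.5500² + 0.5629²) = 0.7870 for independent samples with unequal variances.
With z* = 1.282, the margin is 1.282 × 0.7870 = 1.0089.
x̄₁ − x̄₂ = 56.0 − 56.7 = -0.7000; the interval is -0.7000 ± 1.0089 = (-1.7089, 0.3089).
The interval (-1.7089, 0.3089) contains 0, so the difference is not significant.

not significant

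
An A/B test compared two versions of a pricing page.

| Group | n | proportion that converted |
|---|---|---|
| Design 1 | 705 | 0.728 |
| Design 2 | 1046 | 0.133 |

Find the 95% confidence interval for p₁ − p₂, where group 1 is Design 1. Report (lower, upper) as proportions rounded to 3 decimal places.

(0.556, 0.634)

Each SE is √(p̂(1−p̂)/n): √(0.7280·0.2720/705) = 0.01676 and √(0.1330·0.8670/1046) = 0.01050.
SE(p̂₁ − p̂₂) = √(SE₁² + SE₂²) = √(0.0002808976 + 0.00011025) = 0.01978, since the two samples are independent.
At 95% confidence z* = 1.960; margin = 1.960 × 0.01978 = 0.03877.
The difference is 0.7280 − 0.1330 = 0.5950, so the interval is 0.5950 ± 0.03877 = (0.556, 0.634).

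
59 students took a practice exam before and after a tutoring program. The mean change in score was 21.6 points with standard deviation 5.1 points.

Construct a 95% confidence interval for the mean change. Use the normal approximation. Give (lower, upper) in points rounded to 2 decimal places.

This is a matched-pairs design, so SE = s_d/√n = 5.1/√59 = 0.6640.
Margin = 1.960 × 0.6640 = 1.3014; the interval is 21.6 ± 1.3014 = (20.30, 22.90).

(20.30, 22.90)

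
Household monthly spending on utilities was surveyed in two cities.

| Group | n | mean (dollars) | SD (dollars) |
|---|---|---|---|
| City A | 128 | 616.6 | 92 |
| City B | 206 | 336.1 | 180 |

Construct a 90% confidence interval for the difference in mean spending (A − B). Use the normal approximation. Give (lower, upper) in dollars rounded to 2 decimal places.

Standard errors of each mean: 92/√128 = 8.1317 and 180/√206 = 12.5412.
SE(x̄₁ − x̄₂) = √(8.1317² + 12.5412²) = 14.9468 for independent samples with unequal variances.
With z* = 1.645, the margin is 1.645 × 14.9468 = 24.5875.
x̄₁ − x̄₂ = 616.6 − 336.1 = 280.5000; the interval is 280.5000 ± 24.5875 = (255.91, 305.09).

(255.91, 305.09)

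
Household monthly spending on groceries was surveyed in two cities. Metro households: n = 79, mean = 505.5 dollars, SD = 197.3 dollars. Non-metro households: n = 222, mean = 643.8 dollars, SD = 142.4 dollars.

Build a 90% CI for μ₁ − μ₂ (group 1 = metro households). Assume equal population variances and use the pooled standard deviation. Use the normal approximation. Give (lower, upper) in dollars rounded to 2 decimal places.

Pooled variance s_p² = [78·197.3² + 221·142.4²] / (79+222−2) = 25142.8548, so s_p = 158.5650.
SE_diff = s_p·√(1/n₁ + 1/n₂) = 158.5650·√(1/79 + 1/222) = 20.7731.
z* = 1.645; margin = 1.645 × 20.7731 = 34.1717.
Difference = 505.5 − 643.8 = -138.3000.
-138.3000 ± 34.1717 → (-172.47, -104.13).

(-172.47, -104.13)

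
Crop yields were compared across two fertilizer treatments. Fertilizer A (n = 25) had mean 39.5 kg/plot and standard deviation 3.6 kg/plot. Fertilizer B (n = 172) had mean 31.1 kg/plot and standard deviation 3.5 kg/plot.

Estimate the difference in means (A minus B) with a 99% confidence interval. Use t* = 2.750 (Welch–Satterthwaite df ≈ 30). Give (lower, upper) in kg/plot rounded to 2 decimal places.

(6.29, 10.51)

Per-group SEs: s₁/√n₁ = 3.6/√25 = 0.7200, s₂/√n₂ = 3.5/√172 = 0.2669.
Unpooled SE of the difference: √(0.5184 + 0.07123561) = 0.7679.
Margin of error = t* · SE = 2.750 × 0.7679 = 2.1117.
x̄₁ − x̄₂ = 39.5 − 31.1 = 8.4000.
CI: 8.4000 ± 2.1117 = (6.29, 10.51).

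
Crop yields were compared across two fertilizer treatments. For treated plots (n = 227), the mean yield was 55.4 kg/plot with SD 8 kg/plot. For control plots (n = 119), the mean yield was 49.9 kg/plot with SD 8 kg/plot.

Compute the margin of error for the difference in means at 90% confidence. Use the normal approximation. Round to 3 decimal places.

Per-group SEs: s₁/√n₁ = 8/√227 = 0.5310, s₂/√n₂ = 8/√119 = 0.7334.
Unpooled SE of the difference: √(0.281961 + 0.53787556) = 0.9054.
Margin of error = z* · SE = 1.645 × 0.9054 = 1.4894.

1.489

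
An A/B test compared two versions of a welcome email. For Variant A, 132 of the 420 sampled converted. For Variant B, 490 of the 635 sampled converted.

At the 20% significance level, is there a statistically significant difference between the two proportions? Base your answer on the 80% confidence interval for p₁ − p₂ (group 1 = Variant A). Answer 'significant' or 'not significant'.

significant

p̂₁ = 132/420 = 0.3143 and p̂₂ = 490/635 = 0.7717.
SE₁ = √(p̂₁(1−p̂₁)/n₁) = √(0.3143·0.6857/420) = 0.02265; SE₂ = √(0.7717·0.2283/635) = 0.01666.
Independent samples: SE of the difference = √(SE₁² + SE₂²) = √(0.0005130225 + 0.0002775556) = 0.02812.
z* for 80% confidence is 1.282, so the margin of error is 1.282 × 0.02812 = 0.03605.
Point estimate p̂₁ − p̂₂ = 0.3143 − 0.7717 = -0.4574.
-0.4574 ± 0.03605 → (-0.49345, -0.42135).
The interval (-0.49345, -0.42135) does not contain 0, so the difference is significant.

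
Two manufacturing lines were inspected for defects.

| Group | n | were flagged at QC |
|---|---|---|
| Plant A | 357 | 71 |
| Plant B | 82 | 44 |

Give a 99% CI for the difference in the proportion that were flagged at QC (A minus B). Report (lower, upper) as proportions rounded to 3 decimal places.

(-0.490, -0.186)

Sample proportions: 71/357 = 0.1989, 44/82 = 0.5366.
Each SE is √(p̂(1−p̂)/n): √(0.1989·0.8011/357) = 0.02113 and √(0.5366·0.4634/82) = 0.05507.
SE(p̂₁ − p̂₂) = √(SE₁² + SE₂²) = √(0.0004464769 + 0.0030327049) = 0.05898, since the two samples are independent.
At 99% confidence z* = 2.576; margin = 2.576 × 0.05898 = 0.15193.
The difference is 0.1989 − 0.5366 = -0.3377, so the interval is -0.3377 ± 0.15193 = (-0.490, -0.186).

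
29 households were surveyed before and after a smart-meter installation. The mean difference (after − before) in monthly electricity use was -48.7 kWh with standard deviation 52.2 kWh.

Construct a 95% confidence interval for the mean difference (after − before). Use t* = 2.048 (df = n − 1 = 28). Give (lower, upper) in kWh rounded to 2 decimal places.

This is a matched-pairs design, so SE = s_d/√n = 52.2/√29 = 9.6933.
Margin = 2.048 × 9.6933 = 19.8519; the interval is -48.7 ± 19.8519 = (-68.55, -28.85).

(-68.55, -28.85)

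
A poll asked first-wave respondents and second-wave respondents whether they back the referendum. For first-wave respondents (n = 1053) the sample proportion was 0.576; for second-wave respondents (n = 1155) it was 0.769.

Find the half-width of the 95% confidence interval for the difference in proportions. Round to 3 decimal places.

The two standard errors are √(0.5760×0.4240/1053) = 0.01523 and √(0.7690×0.2310/1155) = 0.01240.
Because the samples are independent, SE_diff = √(0.01523² + 0.01240²) = 0.01964.
Using z* = 1.960 for 95%, ME = 1.960 × 0.01964 = 0.03849.

0.038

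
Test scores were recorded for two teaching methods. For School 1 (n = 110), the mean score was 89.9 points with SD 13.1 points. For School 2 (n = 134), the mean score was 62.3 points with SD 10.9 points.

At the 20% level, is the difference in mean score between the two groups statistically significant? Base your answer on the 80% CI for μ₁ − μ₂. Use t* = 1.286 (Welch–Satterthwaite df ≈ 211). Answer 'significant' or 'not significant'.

significant

Per-group SEs: s₁/√n₁ = 13.1/√110 = 1.2490, s₂/√n₂ = 10.9/√134 = 0.9416.
Unpooled SE of the difference: √(1.560001 + 0.88661056) = 1.5642.
Margin of error = t* · SE = 1.286 × 1.5642 = 2.0116.
x̄₁ − x̄₂ = 89.9 − 62.3 = 27.6000.
CI: 27.6000 ± 2.0116 = (25.5884, 29.6116).
The interval (25.5884, 29.6116) does not contain 0, so the difference is significant.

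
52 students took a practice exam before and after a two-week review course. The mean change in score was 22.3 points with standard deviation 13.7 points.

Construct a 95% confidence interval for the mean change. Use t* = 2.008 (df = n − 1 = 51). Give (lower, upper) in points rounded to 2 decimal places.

(18.49, 26.11)

This is a matched-pairs design, so SE = s_d/√n = 13.7/√52 = 1.8998.
Margin = 2.008 × 1.8998 = 3.8148; the interval is 22.3 ± 3.8148 = (18.49, 26.11).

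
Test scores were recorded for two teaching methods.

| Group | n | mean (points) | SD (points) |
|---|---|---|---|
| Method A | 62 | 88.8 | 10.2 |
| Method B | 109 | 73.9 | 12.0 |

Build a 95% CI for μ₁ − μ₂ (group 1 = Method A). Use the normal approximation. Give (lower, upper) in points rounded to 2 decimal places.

(11.51, 18.29)

Per-group SEs: s₁/√n₁ = 10.2/√62 = 1.2954, s₂/√n₂ = 12.0/√109 = 1.1494.
Unpooled SE of the difference: √(1.67806116 + 1.32112036) = 1.7318.
Margin of error = z* · SE = 1.960 × 1.7318 = 3.3943.
x̄₁ − x̄₂ = 88.8 − 73.9 = 14.9000.
CI: 14.9000 ± 3.3943 = (11.51, 18.29).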